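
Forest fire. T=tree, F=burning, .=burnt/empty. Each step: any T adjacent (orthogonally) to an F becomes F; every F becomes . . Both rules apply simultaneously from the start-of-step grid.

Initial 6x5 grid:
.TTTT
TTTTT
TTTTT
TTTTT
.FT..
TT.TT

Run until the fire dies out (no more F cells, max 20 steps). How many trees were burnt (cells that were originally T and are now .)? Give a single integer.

Answer: 22

Derivation:
Step 1: +3 fires, +1 burnt (F count now 3)
Step 2: +4 fires, +3 burnt (F count now 4)
Step 3: +4 fires, +4 burnt (F count now 4)
Step 4: +5 fires, +4 burnt (F count now 5)
Step 5: +3 fires, +5 burnt (F count now 3)
Step 6: +2 fires, +3 burnt (F count now 2)
Step 7: +1 fires, +2 burnt (F count now 1)
Step 8: +0 fires, +1 burnt (F count now 0)
Fire out after step 8
Initially T: 24, now '.': 28
Total burnt (originally-T cells now '.'): 22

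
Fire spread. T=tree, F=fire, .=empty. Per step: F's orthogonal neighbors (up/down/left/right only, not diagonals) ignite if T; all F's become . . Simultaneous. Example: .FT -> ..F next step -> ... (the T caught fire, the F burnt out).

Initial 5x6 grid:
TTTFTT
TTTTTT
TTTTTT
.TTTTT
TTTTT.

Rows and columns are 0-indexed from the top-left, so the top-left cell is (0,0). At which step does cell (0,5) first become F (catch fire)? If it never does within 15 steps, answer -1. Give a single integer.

Step 1: cell (0,5)='T' (+3 fires, +1 burnt)
Step 2: cell (0,5)='F' (+5 fires, +3 burnt)
  -> target ignites at step 2
Step 3: cell (0,5)='.' (+6 fires, +5 burnt)
Step 4: cell (0,5)='.' (+6 fires, +6 burnt)
Step 5: cell (0,5)='.' (+5 fires, +6 burnt)
Step 6: cell (0,5)='.' (+1 fires, +5 burnt)
Step 7: cell (0,5)='.' (+1 fires, +1 burnt)
Step 8: cell (0,5)='.' (+0 fires, +1 burnt)
  fire out at step 8

2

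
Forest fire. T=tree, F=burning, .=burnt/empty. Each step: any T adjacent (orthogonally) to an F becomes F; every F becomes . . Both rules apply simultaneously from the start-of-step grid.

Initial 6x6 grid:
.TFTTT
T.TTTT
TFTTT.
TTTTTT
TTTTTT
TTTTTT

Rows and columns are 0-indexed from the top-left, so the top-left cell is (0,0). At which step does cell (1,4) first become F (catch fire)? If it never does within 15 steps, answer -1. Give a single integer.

Step 1: cell (1,4)='T' (+6 fires, +2 burnt)
Step 2: cell (1,4)='T' (+7 fires, +6 burnt)
Step 3: cell (1,4)='F' (+7 fires, +7 burnt)
  -> target ignites at step 3
Step 4: cell (1,4)='.' (+5 fires, +7 burnt)
Step 5: cell (1,4)='.' (+3 fires, +5 burnt)
Step 6: cell (1,4)='.' (+2 fires, +3 burnt)
Step 7: cell (1,4)='.' (+1 fires, +2 burnt)
Step 8: cell (1,4)='.' (+0 fires, +1 burnt)
  fire out at step 8

3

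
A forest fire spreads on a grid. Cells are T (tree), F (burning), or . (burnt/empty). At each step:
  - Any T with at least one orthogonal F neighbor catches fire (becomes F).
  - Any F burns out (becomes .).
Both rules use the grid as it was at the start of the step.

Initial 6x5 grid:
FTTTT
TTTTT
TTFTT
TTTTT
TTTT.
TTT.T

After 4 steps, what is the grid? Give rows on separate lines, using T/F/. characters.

Step 1: 6 trees catch fire, 2 burn out
  .FTTT
  FTFTT
  TF.FT
  TTFTT
  TTTT.
  TTT.T
Step 2: 8 trees catch fire, 6 burn out
  ..FTT
  .F.FT
  F...F
  TF.FT
  TTFT.
  TTT.T
Step 3: 7 trees catch fire, 8 burn out
  ...FT
  ....F
  .....
  F...F
  TF.F.
  TTF.T
Step 4: 3 trees catch fire, 7 burn out
  ....F
  .....
  .....
  .....
  F....
  TF..T

....F
.....
.....
.....
F....
TF..T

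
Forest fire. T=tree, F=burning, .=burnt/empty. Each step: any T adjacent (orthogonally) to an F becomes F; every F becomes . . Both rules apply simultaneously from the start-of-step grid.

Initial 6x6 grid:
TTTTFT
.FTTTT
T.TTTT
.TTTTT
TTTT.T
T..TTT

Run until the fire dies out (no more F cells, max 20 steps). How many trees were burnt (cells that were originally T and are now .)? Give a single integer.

Answer: 27

Derivation:
Step 1: +5 fires, +2 burnt (F count now 5)
Step 2: +6 fires, +5 burnt (F count now 6)
Step 3: +4 fires, +6 burnt (F count now 4)
Step 4: +4 fires, +4 burnt (F count now 4)
Step 5: +3 fires, +4 burnt (F count now 3)
Step 6: +3 fires, +3 burnt (F count now 3)
Step 7: +2 fires, +3 burnt (F count now 2)
Step 8: +0 fires, +2 burnt (F count now 0)
Fire out after step 8
Initially T: 28, now '.': 35
Total burnt (originally-T cells now '.'): 27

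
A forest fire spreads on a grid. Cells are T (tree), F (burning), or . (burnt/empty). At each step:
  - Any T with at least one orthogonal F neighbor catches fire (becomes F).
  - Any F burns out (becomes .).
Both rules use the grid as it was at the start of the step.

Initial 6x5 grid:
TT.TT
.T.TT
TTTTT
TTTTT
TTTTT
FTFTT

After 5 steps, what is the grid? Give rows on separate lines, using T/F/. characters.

Step 1: 4 trees catch fire, 2 burn out
  TT.TT
  .T.TT
  TTTTT
  TTTTT
  FTFTT
  .F.FT
Step 2: 5 trees catch fire, 4 burn out
  TT.TT
  .T.TT
  TTTTT
  FTFTT
  .F.FT
  ....F
Step 3: 5 trees catch fire, 5 burn out
  TT.TT
  .T.TT
  FTFTT
  .F.FT
  ....F
  .....
Step 4: 3 trees catch fire, 5 burn out
  TT.TT
  .T.TT
  .F.FT
  ....F
  .....
  .....
Step 5: 3 trees catch fire, 3 burn out
  TT.TT
  .F.FT
  ....F
  .....
  .....
  .....

TT.TT
.F.FT
....F
.....
.....
.....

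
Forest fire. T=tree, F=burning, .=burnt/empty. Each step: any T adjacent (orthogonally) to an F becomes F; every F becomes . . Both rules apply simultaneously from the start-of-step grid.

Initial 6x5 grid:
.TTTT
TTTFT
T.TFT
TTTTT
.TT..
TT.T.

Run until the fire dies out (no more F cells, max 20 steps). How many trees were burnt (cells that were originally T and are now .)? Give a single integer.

Step 1: +6 fires, +2 burnt (F count now 6)
Step 2: +5 fires, +6 burnt (F count now 5)
Step 3: +4 fires, +5 burnt (F count now 4)
Step 4: +3 fires, +4 burnt (F count now 3)
Step 5: +1 fires, +3 burnt (F count now 1)
Step 6: +1 fires, +1 burnt (F count now 1)
Step 7: +0 fires, +1 burnt (F count now 0)
Fire out after step 7
Initially T: 21, now '.': 29
Total burnt (originally-T cells now '.'): 20

Answer: 20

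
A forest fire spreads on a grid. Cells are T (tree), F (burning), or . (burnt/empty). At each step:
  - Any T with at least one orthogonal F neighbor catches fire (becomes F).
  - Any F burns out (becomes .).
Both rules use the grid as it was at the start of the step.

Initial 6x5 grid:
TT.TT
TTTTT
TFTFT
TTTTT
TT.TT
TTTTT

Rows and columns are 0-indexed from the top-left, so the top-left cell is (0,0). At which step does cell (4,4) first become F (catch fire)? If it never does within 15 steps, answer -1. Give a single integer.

Step 1: cell (4,4)='T' (+7 fires, +2 burnt)
Step 2: cell (4,4)='T' (+10 fires, +7 burnt)
Step 3: cell (4,4)='F' (+6 fires, +10 burnt)
  -> target ignites at step 3
Step 4: cell (4,4)='.' (+3 fires, +6 burnt)
Step 5: cell (4,4)='.' (+0 fires, +3 burnt)
  fire out at step 5

3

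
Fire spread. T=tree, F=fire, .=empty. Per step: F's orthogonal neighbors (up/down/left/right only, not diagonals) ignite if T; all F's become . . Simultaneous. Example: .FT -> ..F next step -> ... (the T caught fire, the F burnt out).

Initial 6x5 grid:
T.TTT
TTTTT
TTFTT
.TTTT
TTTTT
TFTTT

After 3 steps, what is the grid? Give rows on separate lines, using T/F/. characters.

Step 1: 7 trees catch fire, 2 burn out
  T.TTT
  TTFTT
  TF.FT
  .TFTT
  TFTTT
  F.FTT
Step 2: 10 trees catch fire, 7 burn out
  T.FTT
  TF.FT
  F...F
  .F.FT
  F.FTT
  ...FT
Step 3: 6 trees catch fire, 10 burn out
  T..FT
  F...F
  .....
  ....F
  ...FT
  ....F

T..FT
F...F
.....
....F
...FT
....F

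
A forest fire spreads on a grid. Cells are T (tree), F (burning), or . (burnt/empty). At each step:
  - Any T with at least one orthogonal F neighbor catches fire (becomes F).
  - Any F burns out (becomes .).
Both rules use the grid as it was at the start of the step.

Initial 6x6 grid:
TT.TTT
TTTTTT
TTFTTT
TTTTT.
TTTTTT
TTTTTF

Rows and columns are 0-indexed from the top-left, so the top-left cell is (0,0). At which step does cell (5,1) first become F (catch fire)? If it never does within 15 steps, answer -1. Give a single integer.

Step 1: cell (5,1)='T' (+6 fires, +2 burnt)
Step 2: cell (5,1)='T' (+9 fires, +6 burnt)
Step 3: cell (5,1)='T' (+10 fires, +9 burnt)
Step 4: cell (5,1)='F' (+5 fires, +10 burnt)
  -> target ignites at step 4
Step 5: cell (5,1)='.' (+2 fires, +5 burnt)
Step 6: cell (5,1)='.' (+0 fires, +2 burnt)
  fire out at step 6

4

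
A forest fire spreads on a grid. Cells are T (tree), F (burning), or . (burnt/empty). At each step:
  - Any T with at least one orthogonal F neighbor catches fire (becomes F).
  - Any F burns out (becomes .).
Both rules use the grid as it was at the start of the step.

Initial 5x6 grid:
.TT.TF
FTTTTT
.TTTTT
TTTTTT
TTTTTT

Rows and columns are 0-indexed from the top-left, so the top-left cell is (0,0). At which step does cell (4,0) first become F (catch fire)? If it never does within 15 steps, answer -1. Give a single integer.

Step 1: cell (4,0)='T' (+3 fires, +2 burnt)
Step 2: cell (4,0)='T' (+5 fires, +3 burnt)
Step 3: cell (4,0)='T' (+6 fires, +5 burnt)
Step 4: cell (4,0)='T' (+6 fires, +6 burnt)
Step 5: cell (4,0)='F' (+4 fires, +6 burnt)
  -> target ignites at step 5
Step 6: cell (4,0)='.' (+1 fires, +4 burnt)
Step 7: cell (4,0)='.' (+0 fires, +1 burnt)
  fire out at step 7

5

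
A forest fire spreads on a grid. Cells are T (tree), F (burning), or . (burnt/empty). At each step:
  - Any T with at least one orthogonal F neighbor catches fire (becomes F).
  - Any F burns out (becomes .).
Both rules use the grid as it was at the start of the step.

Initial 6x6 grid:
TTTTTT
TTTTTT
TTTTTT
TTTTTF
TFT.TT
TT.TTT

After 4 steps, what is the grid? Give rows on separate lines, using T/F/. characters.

Step 1: 7 trees catch fire, 2 burn out
  TTTTTT
  TTTTTT
  TTTTTF
  TFTTF.
  F.F.TF
  TF.TTT
Step 2: 9 trees catch fire, 7 burn out
  TTTTTT
  TTTTTF
  TFTTF.
  F.FF..
  ....F.
  F..TTF
Step 3: 7 trees catch fire, 9 burn out
  TTTTTF
  TFTTF.
  F.FF..
  ......
  ......
  ...TF.
Step 4: 6 trees catch fire, 7 burn out
  TFTTF.
  F.FF..
  ......
  ......
  ......
  ...F..

TFTTF.
F.FF..
......
......
......
...F..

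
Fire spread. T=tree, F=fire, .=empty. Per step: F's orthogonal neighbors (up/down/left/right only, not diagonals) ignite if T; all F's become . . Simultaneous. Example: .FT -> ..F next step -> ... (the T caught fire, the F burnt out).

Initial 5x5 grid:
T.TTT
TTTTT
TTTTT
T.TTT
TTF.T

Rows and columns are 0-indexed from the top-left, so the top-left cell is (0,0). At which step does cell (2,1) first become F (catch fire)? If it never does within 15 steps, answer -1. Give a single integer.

Step 1: cell (2,1)='T' (+2 fires, +1 burnt)
Step 2: cell (2,1)='T' (+3 fires, +2 burnt)
Step 3: cell (2,1)='F' (+5 fires, +3 burnt)
  -> target ignites at step 3
Step 4: cell (2,1)='.' (+6 fires, +5 burnt)
Step 5: cell (2,1)='.' (+3 fires, +6 burnt)
Step 6: cell (2,1)='.' (+2 fires, +3 burnt)
Step 7: cell (2,1)='.' (+0 fires, +2 burnt)
  fire out at step 7

3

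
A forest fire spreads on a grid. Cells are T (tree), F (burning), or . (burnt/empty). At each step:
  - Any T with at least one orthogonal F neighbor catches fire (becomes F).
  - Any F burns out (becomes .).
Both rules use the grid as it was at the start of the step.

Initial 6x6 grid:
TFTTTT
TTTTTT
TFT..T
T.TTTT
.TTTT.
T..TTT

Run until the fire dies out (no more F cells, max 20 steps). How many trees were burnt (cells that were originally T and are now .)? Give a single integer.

Answer: 26

Derivation:
Step 1: +5 fires, +2 burnt (F count now 5)
Step 2: +5 fires, +5 burnt (F count now 5)
Step 3: +4 fires, +5 burnt (F count now 4)
Step 4: +5 fires, +4 burnt (F count now 5)
Step 5: +4 fires, +5 burnt (F count now 4)
Step 6: +2 fires, +4 burnt (F count now 2)
Step 7: +1 fires, +2 burnt (F count now 1)
Step 8: +0 fires, +1 burnt (F count now 0)
Fire out after step 8
Initially T: 27, now '.': 35
Total burnt (originally-T cells now '.'): 26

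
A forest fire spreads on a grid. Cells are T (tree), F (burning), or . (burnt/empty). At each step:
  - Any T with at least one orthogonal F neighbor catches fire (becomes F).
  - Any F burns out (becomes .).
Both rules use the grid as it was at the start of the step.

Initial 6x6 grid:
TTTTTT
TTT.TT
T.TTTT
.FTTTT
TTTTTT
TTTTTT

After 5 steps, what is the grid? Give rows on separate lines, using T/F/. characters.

Step 1: 2 trees catch fire, 1 burn out
  TTTTTT
  TTT.TT
  T.TTTT
  ..FTTT
  TFTTTT
  TTTTTT
Step 2: 5 trees catch fire, 2 burn out
  TTTTTT
  TTT.TT
  T.FTTT
  ...FTT
  F.FTTT
  TFTTTT
Step 3: 6 trees catch fire, 5 burn out
  TTTTTT
  TTF.TT
  T..FTT
  ....FT
  ...FTT
  F.FTTT
Step 4: 6 trees catch fire, 6 burn out
  TTFTTT
  TF..TT
  T...FT
  .....F
  ....FT
  ...FTT
Step 5: 7 trees catch fire, 6 burn out
  TF.FTT
  F...FT
  T....F
  ......
  .....F
  ....FT

TF.FTT
F...FT
T....F
......
.....F
....FT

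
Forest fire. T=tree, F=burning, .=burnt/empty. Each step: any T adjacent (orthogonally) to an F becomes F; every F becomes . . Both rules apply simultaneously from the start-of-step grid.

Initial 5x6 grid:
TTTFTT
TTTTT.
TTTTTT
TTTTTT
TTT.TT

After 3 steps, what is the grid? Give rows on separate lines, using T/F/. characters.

Step 1: 3 trees catch fire, 1 burn out
  TTF.FT
  TTTFT.
  TTTTTT
  TTTTTT
  TTT.TT
Step 2: 5 trees catch fire, 3 burn out
  TF...F
  TTF.F.
  TTTFTT
  TTTTTT
  TTT.TT
Step 3: 5 trees catch fire, 5 burn out
  F.....
  TF....
  TTF.FT
  TTTFTT
  TTT.TT

F.....
TF....
TTF.FT
TTTFTT
TTT.TT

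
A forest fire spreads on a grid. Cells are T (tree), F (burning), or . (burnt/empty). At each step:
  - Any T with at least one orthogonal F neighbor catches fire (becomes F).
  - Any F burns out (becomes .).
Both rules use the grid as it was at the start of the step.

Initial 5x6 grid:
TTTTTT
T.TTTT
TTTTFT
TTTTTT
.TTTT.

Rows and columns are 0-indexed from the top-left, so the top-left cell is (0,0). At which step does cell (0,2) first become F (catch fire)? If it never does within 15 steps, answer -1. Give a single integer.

Step 1: cell (0,2)='T' (+4 fires, +1 burnt)
Step 2: cell (0,2)='T' (+7 fires, +4 burnt)
Step 3: cell (0,2)='T' (+6 fires, +7 burnt)
Step 4: cell (0,2)='F' (+4 fires, +6 burnt)
  -> target ignites at step 4
Step 5: cell (0,2)='.' (+4 fires, +4 burnt)
Step 6: cell (0,2)='.' (+1 fires, +4 burnt)
Step 7: cell (0,2)='.' (+0 fires, +1 burnt)
  fire out at step 7

4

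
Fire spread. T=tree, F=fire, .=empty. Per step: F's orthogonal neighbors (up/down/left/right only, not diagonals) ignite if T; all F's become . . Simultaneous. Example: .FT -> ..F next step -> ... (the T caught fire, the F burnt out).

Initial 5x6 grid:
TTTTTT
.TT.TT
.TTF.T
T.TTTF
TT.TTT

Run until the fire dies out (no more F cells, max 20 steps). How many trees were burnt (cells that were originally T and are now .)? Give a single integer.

Step 1: +5 fires, +2 burnt (F count now 5)
Step 2: +6 fires, +5 burnt (F count now 6)
Step 3: +4 fires, +6 burnt (F count now 4)
Step 4: +3 fires, +4 burnt (F count now 3)
Step 5: +1 fires, +3 burnt (F count now 1)
Step 6: +0 fires, +1 burnt (F count now 0)
Fire out after step 6
Initially T: 22, now '.': 27
Total burnt (originally-T cells now '.'): 19

Answer: 19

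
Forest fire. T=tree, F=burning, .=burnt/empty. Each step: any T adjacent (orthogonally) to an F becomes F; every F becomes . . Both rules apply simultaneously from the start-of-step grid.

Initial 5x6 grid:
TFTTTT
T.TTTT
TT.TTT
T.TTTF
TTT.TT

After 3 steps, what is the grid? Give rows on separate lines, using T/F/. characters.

Step 1: 5 trees catch fire, 2 burn out
  F.FTTT
  T.TTTT
  TT.TTF
  T.TTF.
  TTT.TF
Step 2: 7 trees catch fire, 5 burn out
  ...FTT
  F.FTTF
  TT.TF.
  T.TF..
  TTT.F.
Step 3: 7 trees catch fire, 7 burn out
  ....FF
  ...FF.
  FT.F..
  T.F...
  TTT...

....FF
...FF.
FT.F..
T.F...
TTT...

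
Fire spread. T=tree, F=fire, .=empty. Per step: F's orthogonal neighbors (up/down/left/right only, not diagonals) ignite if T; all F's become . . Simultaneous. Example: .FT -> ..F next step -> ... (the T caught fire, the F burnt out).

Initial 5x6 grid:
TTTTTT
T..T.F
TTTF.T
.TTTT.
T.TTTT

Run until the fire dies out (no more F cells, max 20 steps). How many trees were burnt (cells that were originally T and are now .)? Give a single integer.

Step 1: +5 fires, +2 burnt (F count now 5)
Step 2: +6 fires, +5 burnt (F count now 6)
Step 3: +5 fires, +6 burnt (F count now 5)
Step 4: +3 fires, +5 burnt (F count now 3)
Step 5: +1 fires, +3 burnt (F count now 1)
Step 6: +0 fires, +1 burnt (F count now 0)
Fire out after step 6
Initially T: 21, now '.': 29
Total burnt (originally-T cells now '.'): 20

Answer: 20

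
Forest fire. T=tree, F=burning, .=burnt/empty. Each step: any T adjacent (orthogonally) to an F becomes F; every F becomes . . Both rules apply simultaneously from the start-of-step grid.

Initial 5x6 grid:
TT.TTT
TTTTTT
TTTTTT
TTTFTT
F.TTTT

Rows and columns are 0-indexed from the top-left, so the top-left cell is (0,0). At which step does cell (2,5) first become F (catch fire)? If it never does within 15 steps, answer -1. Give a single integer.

Step 1: cell (2,5)='T' (+5 fires, +2 burnt)
Step 2: cell (2,5)='T' (+8 fires, +5 burnt)
Step 3: cell (2,5)='F' (+7 fires, +8 burnt)
  -> target ignites at step 3
Step 4: cell (2,5)='.' (+4 fires, +7 burnt)
Step 5: cell (2,5)='.' (+2 fires, +4 burnt)
Step 6: cell (2,5)='.' (+0 fires, +2 burnt)
  fire out at step 6

3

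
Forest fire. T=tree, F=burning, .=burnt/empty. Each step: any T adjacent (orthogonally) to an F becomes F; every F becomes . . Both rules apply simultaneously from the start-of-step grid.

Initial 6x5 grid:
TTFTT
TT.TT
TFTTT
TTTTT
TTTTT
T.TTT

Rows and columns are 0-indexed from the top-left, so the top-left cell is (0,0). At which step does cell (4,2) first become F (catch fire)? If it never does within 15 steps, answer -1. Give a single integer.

Step 1: cell (4,2)='T' (+6 fires, +2 burnt)
Step 2: cell (4,2)='T' (+8 fires, +6 burnt)
Step 3: cell (4,2)='F' (+5 fires, +8 burnt)
  -> target ignites at step 3
Step 4: cell (4,2)='.' (+4 fires, +5 burnt)
Step 5: cell (4,2)='.' (+2 fires, +4 burnt)
Step 6: cell (4,2)='.' (+1 fires, +2 burnt)
Step 7: cell (4,2)='.' (+0 fires, +1 burnt)
  fire out at step 7

3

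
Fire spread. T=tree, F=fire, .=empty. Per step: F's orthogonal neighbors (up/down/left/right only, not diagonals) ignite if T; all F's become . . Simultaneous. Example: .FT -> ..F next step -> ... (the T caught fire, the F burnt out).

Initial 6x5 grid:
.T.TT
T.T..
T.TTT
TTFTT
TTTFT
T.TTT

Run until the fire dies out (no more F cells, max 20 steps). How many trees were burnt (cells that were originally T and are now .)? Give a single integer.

Step 1: +6 fires, +2 burnt (F count now 6)
Step 2: +7 fires, +6 burnt (F count now 7)
Step 3: +3 fires, +7 burnt (F count now 3)
Step 4: +2 fires, +3 burnt (F count now 2)
Step 5: +0 fires, +2 burnt (F count now 0)
Fire out after step 5
Initially T: 21, now '.': 27
Total burnt (originally-T cells now '.'): 18

Answer: 18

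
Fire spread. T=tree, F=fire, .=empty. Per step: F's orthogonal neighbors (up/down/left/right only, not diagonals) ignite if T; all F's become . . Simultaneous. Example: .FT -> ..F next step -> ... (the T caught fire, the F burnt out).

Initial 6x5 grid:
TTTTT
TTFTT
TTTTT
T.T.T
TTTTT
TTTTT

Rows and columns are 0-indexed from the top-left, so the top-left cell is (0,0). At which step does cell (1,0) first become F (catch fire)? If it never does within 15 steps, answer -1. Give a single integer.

Step 1: cell (1,0)='T' (+4 fires, +1 burnt)
Step 2: cell (1,0)='F' (+7 fires, +4 burnt)
  -> target ignites at step 2
Step 3: cell (1,0)='.' (+5 fires, +7 burnt)
Step 4: cell (1,0)='.' (+5 fires, +5 burnt)
Step 5: cell (1,0)='.' (+4 fires, +5 burnt)
Step 6: cell (1,0)='.' (+2 fires, +4 burnt)
Step 7: cell (1,0)='.' (+0 fires, +2 burnt)
  fire out at step 7

2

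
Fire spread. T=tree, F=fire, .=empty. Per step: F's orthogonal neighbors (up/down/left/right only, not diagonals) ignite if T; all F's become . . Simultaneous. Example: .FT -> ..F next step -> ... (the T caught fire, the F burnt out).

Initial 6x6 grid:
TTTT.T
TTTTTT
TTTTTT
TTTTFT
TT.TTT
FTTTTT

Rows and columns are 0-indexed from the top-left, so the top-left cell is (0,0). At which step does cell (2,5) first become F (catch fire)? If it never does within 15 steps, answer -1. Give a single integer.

Step 1: cell (2,5)='T' (+6 fires, +2 burnt)
Step 2: cell (2,5)='F' (+10 fires, +6 burnt)
  -> target ignites at step 2
Step 3: cell (2,5)='.' (+7 fires, +10 burnt)
Step 4: cell (2,5)='.' (+5 fires, +7 burnt)
Step 5: cell (2,5)='.' (+3 fires, +5 burnt)
Step 6: cell (2,5)='.' (+1 fires, +3 burnt)
Step 7: cell (2,5)='.' (+0 fires, +1 burnt)
  fire out at step 7

2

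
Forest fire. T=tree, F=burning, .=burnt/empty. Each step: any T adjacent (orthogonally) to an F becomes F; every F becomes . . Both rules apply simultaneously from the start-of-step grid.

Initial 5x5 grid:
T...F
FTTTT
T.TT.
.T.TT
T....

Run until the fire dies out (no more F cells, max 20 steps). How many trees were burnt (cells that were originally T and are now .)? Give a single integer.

Answer: 10

Derivation:
Step 1: +4 fires, +2 burnt (F count now 4)
Step 2: +2 fires, +4 burnt (F count now 2)
Step 3: +2 fires, +2 burnt (F count now 2)
Step 4: +1 fires, +2 burnt (F count now 1)
Step 5: +1 fires, +1 burnt (F count now 1)
Step 6: +0 fires, +1 burnt (F count now 0)
Fire out after step 6
Initially T: 12, now '.': 23
Total burnt (originally-T cells now '.'): 10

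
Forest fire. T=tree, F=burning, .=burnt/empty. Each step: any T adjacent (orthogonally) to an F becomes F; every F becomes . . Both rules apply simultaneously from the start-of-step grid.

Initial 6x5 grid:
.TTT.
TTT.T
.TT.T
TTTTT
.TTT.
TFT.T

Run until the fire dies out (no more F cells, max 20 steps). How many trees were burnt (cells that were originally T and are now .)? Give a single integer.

Step 1: +3 fires, +1 burnt (F count now 3)
Step 2: +2 fires, +3 burnt (F count now 2)
Step 3: +4 fires, +2 burnt (F count now 4)
Step 4: +3 fires, +4 burnt (F count now 3)
Step 5: +4 fires, +3 burnt (F count now 4)
Step 6: +2 fires, +4 burnt (F count now 2)
Step 7: +2 fires, +2 burnt (F count now 2)
Step 8: +0 fires, +2 burnt (F count now 0)
Fire out after step 8
Initially T: 21, now '.': 29
Total burnt (originally-T cells now '.'): 20

Answer: 20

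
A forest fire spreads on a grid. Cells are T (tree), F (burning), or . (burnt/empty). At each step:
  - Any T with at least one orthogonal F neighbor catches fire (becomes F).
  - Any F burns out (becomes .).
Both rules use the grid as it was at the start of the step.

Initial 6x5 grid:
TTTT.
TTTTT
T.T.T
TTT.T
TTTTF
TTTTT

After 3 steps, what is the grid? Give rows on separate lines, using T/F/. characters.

Step 1: 3 trees catch fire, 1 burn out
  TTTT.
  TTTTT
  T.T.T
  TTT.F
  TTTF.
  TTTTF
Step 2: 3 trees catch fire, 3 burn out
  TTTT.
  TTTTT
  T.T.F
  TTT..
  TTF..
  TTTF.
Step 3: 4 trees catch fire, 3 burn out
  TTTT.
  TTTTF
  T.T..
  TTF..
  TF...
  TTF..

TTTT.
TTTTF
T.T..
TTF..
TF...
TTF..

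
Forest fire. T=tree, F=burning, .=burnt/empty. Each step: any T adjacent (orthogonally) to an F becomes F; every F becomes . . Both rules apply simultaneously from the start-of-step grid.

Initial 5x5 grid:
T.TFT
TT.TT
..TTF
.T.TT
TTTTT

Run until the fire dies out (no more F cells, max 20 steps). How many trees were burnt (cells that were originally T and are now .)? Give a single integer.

Answer: 14

Derivation:
Step 1: +6 fires, +2 burnt (F count now 6)
Step 2: +3 fires, +6 burnt (F count now 3)
Step 3: +1 fires, +3 burnt (F count now 1)
Step 4: +1 fires, +1 burnt (F count now 1)
Step 5: +1 fires, +1 burnt (F count now 1)
Step 6: +2 fires, +1 burnt (F count now 2)
Step 7: +0 fires, +2 burnt (F count now 0)
Fire out after step 7
Initially T: 17, now '.': 22
Total burnt (originally-T cells now '.'): 14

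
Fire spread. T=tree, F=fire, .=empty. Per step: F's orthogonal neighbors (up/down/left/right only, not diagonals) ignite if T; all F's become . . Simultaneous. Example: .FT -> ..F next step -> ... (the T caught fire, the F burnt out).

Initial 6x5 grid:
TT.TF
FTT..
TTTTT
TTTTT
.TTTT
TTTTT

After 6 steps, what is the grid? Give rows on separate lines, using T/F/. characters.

Step 1: 4 trees catch fire, 2 burn out
  FT.F.
  .FT..
  FTTTT
  TTTTT
  .TTTT
  TTTTT
Step 2: 4 trees catch fire, 4 burn out
  .F...
  ..F..
  .FTTT
  FTTTT
  .TTTT
  TTTTT
Step 3: 2 trees catch fire, 4 burn out
  .....
  .....
  ..FTT
  .FTTT
  .TTTT
  TTTTT
Step 4: 3 trees catch fire, 2 burn out
  .....
  .....
  ...FT
  ..FTT
  .FTTT
  TTTTT
Step 5: 4 trees catch fire, 3 burn out
  .....
  .....
  ....F
  ...FT
  ..FTT
  TFTTT
Step 6: 4 trees catch fire, 4 burn out
  .....
  .....
  .....
  ....F
  ...FT
  F.FTT

.....
.....
.....
....F
...FT
F.FTT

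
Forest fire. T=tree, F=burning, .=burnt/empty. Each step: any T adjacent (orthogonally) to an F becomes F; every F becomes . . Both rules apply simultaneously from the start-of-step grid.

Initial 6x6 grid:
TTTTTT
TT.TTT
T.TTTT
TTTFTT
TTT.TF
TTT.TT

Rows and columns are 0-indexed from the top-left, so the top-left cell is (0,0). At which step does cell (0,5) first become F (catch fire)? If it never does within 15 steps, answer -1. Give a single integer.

Step 1: cell (0,5)='T' (+6 fires, +2 burnt)
Step 2: cell (0,5)='T' (+7 fires, +6 burnt)
Step 3: cell (0,5)='T' (+6 fires, +7 burnt)
Step 4: cell (0,5)='F' (+6 fires, +6 burnt)
  -> target ignites at step 4
Step 5: cell (0,5)='.' (+3 fires, +6 burnt)
Step 6: cell (0,5)='.' (+2 fires, +3 burnt)
Step 7: cell (0,5)='.' (+0 fires, +2 burnt)
  fire out at step 7

4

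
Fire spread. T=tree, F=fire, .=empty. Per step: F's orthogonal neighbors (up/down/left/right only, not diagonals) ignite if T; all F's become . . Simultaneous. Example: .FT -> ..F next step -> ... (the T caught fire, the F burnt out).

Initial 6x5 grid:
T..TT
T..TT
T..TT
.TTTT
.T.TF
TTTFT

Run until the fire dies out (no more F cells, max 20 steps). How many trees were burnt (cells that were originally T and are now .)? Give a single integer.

Step 1: +4 fires, +2 burnt (F count now 4)
Step 2: +3 fires, +4 burnt (F count now 3)
Step 3: +5 fires, +3 burnt (F count now 5)
Step 4: +3 fires, +5 burnt (F count now 3)
Step 5: +1 fires, +3 burnt (F count now 1)
Step 6: +0 fires, +1 burnt (F count now 0)
Fire out after step 6
Initially T: 19, now '.': 27
Total burnt (originally-T cells now '.'): 16

Answer: 16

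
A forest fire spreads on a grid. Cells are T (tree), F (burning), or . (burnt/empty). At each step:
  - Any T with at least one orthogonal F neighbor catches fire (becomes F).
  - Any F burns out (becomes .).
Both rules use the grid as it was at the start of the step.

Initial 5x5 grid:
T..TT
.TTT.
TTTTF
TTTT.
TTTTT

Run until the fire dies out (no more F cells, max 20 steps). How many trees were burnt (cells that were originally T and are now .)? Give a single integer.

Step 1: +1 fires, +1 burnt (F count now 1)
Step 2: +3 fires, +1 burnt (F count now 3)
Step 3: +5 fires, +3 burnt (F count now 5)
Step 4: +6 fires, +5 burnt (F count now 6)
Step 5: +2 fires, +6 burnt (F count now 2)
Step 6: +1 fires, +2 burnt (F count now 1)
Step 7: +0 fires, +1 burnt (F count now 0)
Fire out after step 7
Initially T: 19, now '.': 24
Total burnt (originally-T cells now '.'): 18

Answer: 18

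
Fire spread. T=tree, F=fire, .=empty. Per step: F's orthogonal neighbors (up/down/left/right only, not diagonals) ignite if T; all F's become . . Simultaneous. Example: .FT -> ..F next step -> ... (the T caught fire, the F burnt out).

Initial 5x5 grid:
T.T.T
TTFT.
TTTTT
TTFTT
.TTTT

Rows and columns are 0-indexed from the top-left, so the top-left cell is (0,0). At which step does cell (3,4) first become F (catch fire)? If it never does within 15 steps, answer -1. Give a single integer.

Step 1: cell (3,4)='T' (+7 fires, +2 burnt)
Step 2: cell (3,4)='F' (+7 fires, +7 burnt)
  -> target ignites at step 2
Step 3: cell (3,4)='.' (+4 fires, +7 burnt)
Step 4: cell (3,4)='.' (+0 fires, +4 burnt)
  fire out at step 4

2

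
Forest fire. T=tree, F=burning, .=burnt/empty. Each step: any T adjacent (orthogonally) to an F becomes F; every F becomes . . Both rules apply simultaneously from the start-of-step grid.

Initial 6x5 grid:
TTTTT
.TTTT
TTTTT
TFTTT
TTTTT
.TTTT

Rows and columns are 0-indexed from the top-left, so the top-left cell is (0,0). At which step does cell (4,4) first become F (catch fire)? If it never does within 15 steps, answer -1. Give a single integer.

Step 1: cell (4,4)='T' (+4 fires, +1 burnt)
Step 2: cell (4,4)='T' (+7 fires, +4 burnt)
Step 3: cell (4,4)='T' (+6 fires, +7 burnt)
Step 4: cell (4,4)='F' (+6 fires, +6 burnt)
  -> target ignites at step 4
Step 5: cell (4,4)='.' (+3 fires, +6 burnt)
Step 6: cell (4,4)='.' (+1 fires, +3 burnt)
Step 7: cell (4,4)='.' (+0 fires, +1 burnt)
  fire out at step 7

4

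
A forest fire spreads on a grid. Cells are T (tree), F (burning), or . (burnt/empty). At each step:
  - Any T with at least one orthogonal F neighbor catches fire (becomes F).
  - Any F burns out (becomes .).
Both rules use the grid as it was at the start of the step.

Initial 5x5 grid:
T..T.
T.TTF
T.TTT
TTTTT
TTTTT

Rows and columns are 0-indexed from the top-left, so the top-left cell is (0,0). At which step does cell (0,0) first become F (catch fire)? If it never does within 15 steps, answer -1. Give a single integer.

Step 1: cell (0,0)='T' (+2 fires, +1 burnt)
Step 2: cell (0,0)='T' (+4 fires, +2 burnt)
Step 3: cell (0,0)='T' (+3 fires, +4 burnt)
Step 4: cell (0,0)='T' (+2 fires, +3 burnt)
Step 5: cell (0,0)='T' (+2 fires, +2 burnt)
Step 6: cell (0,0)='T' (+2 fires, +2 burnt)
Step 7: cell (0,0)='T' (+2 fires, +2 burnt)
Step 8: cell (0,0)='T' (+1 fires, +2 burnt)
Step 9: cell (0,0)='F' (+1 fires, +1 burnt)
  -> target ignites at step 9
Step 10: cell (0,0)='.' (+0 fires, +1 burnt)
  fire out at step 10

9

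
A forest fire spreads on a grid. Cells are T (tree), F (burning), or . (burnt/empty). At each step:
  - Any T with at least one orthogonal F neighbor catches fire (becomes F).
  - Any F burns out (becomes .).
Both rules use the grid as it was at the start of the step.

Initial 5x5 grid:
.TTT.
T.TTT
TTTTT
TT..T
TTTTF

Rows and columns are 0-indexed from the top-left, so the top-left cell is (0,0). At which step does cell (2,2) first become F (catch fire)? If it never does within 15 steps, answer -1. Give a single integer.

Step 1: cell (2,2)='T' (+2 fires, +1 burnt)
Step 2: cell (2,2)='T' (+2 fires, +2 burnt)
Step 3: cell (2,2)='T' (+3 fires, +2 burnt)
Step 4: cell (2,2)='F' (+4 fires, +3 burnt)
  -> target ignites at step 4
Step 5: cell (2,2)='.' (+4 fires, +4 burnt)
Step 6: cell (2,2)='.' (+2 fires, +4 burnt)
Step 7: cell (2,2)='.' (+2 fires, +2 burnt)
Step 8: cell (2,2)='.' (+0 fires, +2 burnt)
  fire out at step 8

4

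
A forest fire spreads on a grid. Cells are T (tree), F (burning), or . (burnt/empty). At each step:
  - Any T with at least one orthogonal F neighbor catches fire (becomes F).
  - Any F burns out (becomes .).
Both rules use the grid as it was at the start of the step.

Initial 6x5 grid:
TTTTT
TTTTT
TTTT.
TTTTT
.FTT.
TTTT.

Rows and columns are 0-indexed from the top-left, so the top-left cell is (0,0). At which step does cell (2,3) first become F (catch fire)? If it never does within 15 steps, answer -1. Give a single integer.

Step 1: cell (2,3)='T' (+3 fires, +1 burnt)
Step 2: cell (2,3)='T' (+6 fires, +3 burnt)
Step 3: cell (2,3)='T' (+5 fires, +6 burnt)
Step 4: cell (2,3)='F' (+5 fires, +5 burnt)
  -> target ignites at step 4
Step 5: cell (2,3)='.' (+3 fires, +5 burnt)
Step 6: cell (2,3)='.' (+2 fires, +3 burnt)
Step 7: cell (2,3)='.' (+1 fires, +2 burnt)
Step 8: cell (2,3)='.' (+0 fires, +1 burnt)
  fire out at step 8

4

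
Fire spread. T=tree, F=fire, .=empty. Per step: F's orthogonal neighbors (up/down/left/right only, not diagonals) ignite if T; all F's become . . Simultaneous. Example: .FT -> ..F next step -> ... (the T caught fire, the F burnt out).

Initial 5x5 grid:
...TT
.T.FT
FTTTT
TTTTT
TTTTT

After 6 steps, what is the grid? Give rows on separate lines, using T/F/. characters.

Step 1: 5 trees catch fire, 2 burn out
  ...FT
  .T..F
  .FTFT
  FTTTT
  TTTTT
Step 2: 7 trees catch fire, 5 burn out
  ....F
  .F...
  ..F.F
  .FTFT
  FTTTT
Step 3: 4 trees catch fire, 7 burn out
  .....
  .....
  .....
  ..F.F
  .FTFT
Step 4: 2 trees catch fire, 4 burn out
  .....
  .....
  .....
  .....
  ..F.F
Step 5: 0 trees catch fire, 2 burn out
  .....
  .....
  .....
  .....
  .....
Step 6: 0 trees catch fire, 0 burn out
  .....
  .....
  .....
  .....
  .....

.....
.....
.....
.....
.....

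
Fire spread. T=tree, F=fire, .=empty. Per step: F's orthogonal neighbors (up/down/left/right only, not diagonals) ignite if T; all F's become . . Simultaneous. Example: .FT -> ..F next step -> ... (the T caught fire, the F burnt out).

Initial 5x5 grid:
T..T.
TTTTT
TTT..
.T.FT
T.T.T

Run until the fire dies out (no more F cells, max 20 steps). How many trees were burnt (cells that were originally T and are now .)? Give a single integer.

Step 1: +1 fires, +1 burnt (F count now 1)
Step 2: +1 fires, +1 burnt (F count now 1)
Step 3: +0 fires, +1 burnt (F count now 0)
Fire out after step 3
Initially T: 15, now '.': 12
Total burnt (originally-T cells now '.'): 2

Answer: 2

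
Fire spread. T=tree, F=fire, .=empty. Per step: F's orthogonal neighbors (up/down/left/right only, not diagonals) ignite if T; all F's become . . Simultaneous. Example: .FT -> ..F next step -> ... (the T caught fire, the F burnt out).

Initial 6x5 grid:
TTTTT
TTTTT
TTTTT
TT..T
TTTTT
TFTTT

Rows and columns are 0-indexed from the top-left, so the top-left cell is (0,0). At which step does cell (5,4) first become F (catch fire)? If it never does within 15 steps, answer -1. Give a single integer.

Step 1: cell (5,4)='T' (+3 fires, +1 burnt)
Step 2: cell (5,4)='T' (+4 fires, +3 burnt)
Step 3: cell (5,4)='F' (+4 fires, +4 burnt)
  -> target ignites at step 3
Step 4: cell (5,4)='.' (+4 fires, +4 burnt)
Step 5: cell (5,4)='.' (+5 fires, +4 burnt)
Step 6: cell (5,4)='.' (+4 fires, +5 burnt)
Step 7: cell (5,4)='.' (+2 fires, +4 burnt)
Step 8: cell (5,4)='.' (+1 fires, +2 burnt)
Step 9: cell (5,4)='.' (+0 fires, +1 burnt)
  fire out at step 9

3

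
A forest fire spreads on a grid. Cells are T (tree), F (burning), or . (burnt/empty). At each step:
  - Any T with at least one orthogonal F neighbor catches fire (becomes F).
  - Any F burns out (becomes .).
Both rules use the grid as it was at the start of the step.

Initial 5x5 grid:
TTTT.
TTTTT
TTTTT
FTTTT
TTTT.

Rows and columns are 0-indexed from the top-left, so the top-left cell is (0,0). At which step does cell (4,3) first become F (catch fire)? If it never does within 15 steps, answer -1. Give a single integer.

Step 1: cell (4,3)='T' (+3 fires, +1 burnt)
Step 2: cell (4,3)='T' (+4 fires, +3 burnt)
Step 3: cell (4,3)='T' (+5 fires, +4 burnt)
Step 4: cell (4,3)='F' (+5 fires, +5 burnt)
  -> target ignites at step 4
Step 5: cell (4,3)='.' (+3 fires, +5 burnt)
Step 6: cell (4,3)='.' (+2 fires, +3 burnt)
Step 7: cell (4,3)='.' (+0 fires, +2 burnt)
  fire out at step 7

4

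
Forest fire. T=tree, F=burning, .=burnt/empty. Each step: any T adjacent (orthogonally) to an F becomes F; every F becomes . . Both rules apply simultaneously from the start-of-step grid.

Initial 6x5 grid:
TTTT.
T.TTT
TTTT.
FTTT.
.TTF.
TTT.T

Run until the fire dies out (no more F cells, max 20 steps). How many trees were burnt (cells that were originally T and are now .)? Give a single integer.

Step 1: +4 fires, +2 burnt (F count now 4)
Step 2: +6 fires, +4 burnt (F count now 6)
Step 3: +4 fires, +6 burnt (F count now 4)
Step 4: +5 fires, +4 burnt (F count now 5)
Step 5: +1 fires, +5 burnt (F count now 1)
Step 6: +0 fires, +1 burnt (F count now 0)
Fire out after step 6
Initially T: 21, now '.': 29
Total burnt (originally-T cells now '.'): 20

Answer: 20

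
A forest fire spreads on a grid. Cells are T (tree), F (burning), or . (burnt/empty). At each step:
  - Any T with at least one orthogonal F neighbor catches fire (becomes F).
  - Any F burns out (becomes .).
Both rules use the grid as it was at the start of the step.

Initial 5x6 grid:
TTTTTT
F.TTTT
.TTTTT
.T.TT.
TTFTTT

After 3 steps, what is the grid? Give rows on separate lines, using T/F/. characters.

Step 1: 3 trees catch fire, 2 burn out
  FTTTTT
  ..TTTT
  .TTTTT
  .T.TT.
  TF.FTT
Step 2: 5 trees catch fire, 3 burn out
  .FTTTT
  ..TTTT
  .TTTTT
  .F.FT.
  F...FT
Step 3: 5 trees catch fire, 5 burn out
  ..FTTT
  ..TTTT
  .FTFTT
  ....F.
  .....F

..FTTT
..TTTT
.FTFTT
....F.
.....F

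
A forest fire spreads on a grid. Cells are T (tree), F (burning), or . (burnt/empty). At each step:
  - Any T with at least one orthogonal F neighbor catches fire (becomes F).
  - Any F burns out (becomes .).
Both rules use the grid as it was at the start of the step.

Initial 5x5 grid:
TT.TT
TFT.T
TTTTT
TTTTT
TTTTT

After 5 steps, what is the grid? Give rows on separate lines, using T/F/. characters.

Step 1: 4 trees catch fire, 1 burn out
  TF.TT
  F.F.T
  TFTTT
  TTTTT
  TTTTT
Step 2: 4 trees catch fire, 4 burn out
  F..TT
  ....T
  F.FTT
  TFTTT
  TTTTT
Step 3: 4 trees catch fire, 4 burn out
  ...TT
  ....T
  ...FT
  F.FTT
  TFTTT
Step 4: 4 trees catch fire, 4 burn out
  ...TT
  ....T
  ....F
  ...FT
  F.FTT
Step 5: 3 trees catch fire, 4 burn out
  ...TT
  ....F
  .....
  ....F
  ...FT

...TT
....F
.....
....F
...FT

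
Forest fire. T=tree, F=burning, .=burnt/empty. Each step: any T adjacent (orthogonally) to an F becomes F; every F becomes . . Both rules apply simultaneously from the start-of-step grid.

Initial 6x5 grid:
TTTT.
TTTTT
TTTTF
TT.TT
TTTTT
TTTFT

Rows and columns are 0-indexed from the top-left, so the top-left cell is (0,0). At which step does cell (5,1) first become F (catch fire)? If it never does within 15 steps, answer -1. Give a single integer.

Step 1: cell (5,1)='T' (+6 fires, +2 burnt)
Step 2: cell (5,1)='F' (+6 fires, +6 burnt)
  -> target ignites at step 2
Step 3: cell (5,1)='.' (+5 fires, +6 burnt)
Step 4: cell (5,1)='.' (+5 fires, +5 burnt)
Step 5: cell (5,1)='.' (+3 fires, +5 burnt)
Step 6: cell (5,1)='.' (+1 fires, +3 burnt)
Step 7: cell (5,1)='.' (+0 fires, +1 burnt)
  fire out at step 7

2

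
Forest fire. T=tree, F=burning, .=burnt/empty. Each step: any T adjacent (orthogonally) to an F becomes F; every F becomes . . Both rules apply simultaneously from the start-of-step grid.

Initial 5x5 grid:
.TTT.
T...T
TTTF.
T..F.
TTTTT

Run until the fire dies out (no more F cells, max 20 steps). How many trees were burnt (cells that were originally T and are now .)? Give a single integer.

Step 1: +2 fires, +2 burnt (F count now 2)
Step 2: +3 fires, +2 burnt (F count now 3)
Step 3: +2 fires, +3 burnt (F count now 2)
Step 4: +3 fires, +2 burnt (F count now 3)
Step 5: +0 fires, +3 burnt (F count now 0)
Fire out after step 5
Initially T: 14, now '.': 21
Total burnt (originally-T cells now '.'): 10

Answer: 10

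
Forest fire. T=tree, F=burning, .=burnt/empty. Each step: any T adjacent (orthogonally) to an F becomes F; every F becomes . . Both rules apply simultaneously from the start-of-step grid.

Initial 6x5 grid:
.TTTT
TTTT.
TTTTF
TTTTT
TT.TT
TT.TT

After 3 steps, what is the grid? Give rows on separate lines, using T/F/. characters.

Step 1: 2 trees catch fire, 1 burn out
  .TTTT
  TTTT.
  TTTF.
  TTTTF
  TT.TT
  TT.TT
Step 2: 4 trees catch fire, 2 burn out
  .TTTT
  TTTF.
  TTF..
  TTTF.
  TT.TF
  TT.TT
Step 3: 6 trees catch fire, 4 burn out
  .TTFT
  TTF..
  TF...
  TTF..
  TT.F.
  TT.TF

.TTFT
TTF..
TF...
TTF..
TT.F.
TT.TF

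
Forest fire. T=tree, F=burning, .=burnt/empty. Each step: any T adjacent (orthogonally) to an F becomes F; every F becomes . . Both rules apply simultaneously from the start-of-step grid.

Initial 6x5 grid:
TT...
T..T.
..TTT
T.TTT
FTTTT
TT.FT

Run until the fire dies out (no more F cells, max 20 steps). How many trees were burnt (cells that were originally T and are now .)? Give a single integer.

Answer: 15

Derivation:
Step 1: +5 fires, +2 burnt (F count now 5)
Step 2: +4 fires, +5 burnt (F count now 4)
Step 3: +3 fires, +4 burnt (F count now 3)
Step 4: +3 fires, +3 burnt (F count now 3)
Step 5: +0 fires, +3 burnt (F count now 0)
Fire out after step 5
Initially T: 18, now '.': 27
Total burnt (originally-T cells now '.'): 15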